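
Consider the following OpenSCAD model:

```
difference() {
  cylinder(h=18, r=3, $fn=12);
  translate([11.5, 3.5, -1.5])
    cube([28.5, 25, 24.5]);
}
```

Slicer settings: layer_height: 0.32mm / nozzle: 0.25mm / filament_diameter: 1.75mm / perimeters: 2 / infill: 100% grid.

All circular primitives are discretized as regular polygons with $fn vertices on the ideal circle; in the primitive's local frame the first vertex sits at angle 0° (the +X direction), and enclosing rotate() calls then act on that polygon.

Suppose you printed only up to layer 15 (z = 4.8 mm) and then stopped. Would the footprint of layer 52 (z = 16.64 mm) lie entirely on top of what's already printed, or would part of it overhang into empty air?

Compare the two slices. At z = 4.8: the r=3 cylinder contributes a regular 12-gon of circumradius 3 (area = (12/2)·3.000²·sin(360°/12) = 27.00 mm²); the cube at (11.5, 3.5) (footprint 28.5×25) is included at this height (area 712.50 mm²); Taking the first minus the rest: starting from the r=3 cylinder (27.00 mm²), the 28.5×25 cube at (11.5, 3.5) misses the remaining region (no effect) — area = 27.00 mm². At z = 16.64: the r=3 cylinder gives a regular 12-gon of circumradius 3 (constant along its height) (area = (12/2)·3.000²·sin(360°/12) = 27.00 mm²); the 28.5×25 cube at (11.5, 3.5) contributes its full rectangle (area 712.50 mm²); Subtracting the remaining from the first: starting from the r=3 cylinder (27.00 mm²), the 28.5×25 cube at (11.5, 3.5) misses the remaining region (no effect) — area = 27.00 mm². Checking containment: the cross-section at z = 16.64 is a subset of the cross-section at z = 4.8.

entirely on top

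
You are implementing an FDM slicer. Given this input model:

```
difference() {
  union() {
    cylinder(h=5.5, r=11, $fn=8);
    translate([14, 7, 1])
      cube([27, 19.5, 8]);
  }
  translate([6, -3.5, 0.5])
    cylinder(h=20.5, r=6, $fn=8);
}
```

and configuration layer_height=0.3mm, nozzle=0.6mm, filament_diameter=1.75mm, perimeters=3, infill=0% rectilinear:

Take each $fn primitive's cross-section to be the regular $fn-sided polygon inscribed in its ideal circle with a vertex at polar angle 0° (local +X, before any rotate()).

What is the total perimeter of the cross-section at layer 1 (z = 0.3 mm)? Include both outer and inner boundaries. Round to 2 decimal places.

At z = 0.3 mm: the cylinder: section is a regular 8-gon, circumradius r=11 (perimeter = 2·8·11.000·sin(180°/8) = 67.35 mm); the cube at (14, 7) does not reach this height (z outside [1, 9]); Combining (union): only the r=11 cylinder is present, so the union is just that shape — boundary = 67.35 mm; the cylinder at (6, -3.5) does not reach this height (z outside [0.5, 21]); Taking the first minus the rest: none of the subtracted shapes is present at this height, so that combined region is unchanged — boundary = 67.35 mm. Overall, the cross-section is a single solid region. Total boundary length (outer) = 67.35 mm.

67.35 mm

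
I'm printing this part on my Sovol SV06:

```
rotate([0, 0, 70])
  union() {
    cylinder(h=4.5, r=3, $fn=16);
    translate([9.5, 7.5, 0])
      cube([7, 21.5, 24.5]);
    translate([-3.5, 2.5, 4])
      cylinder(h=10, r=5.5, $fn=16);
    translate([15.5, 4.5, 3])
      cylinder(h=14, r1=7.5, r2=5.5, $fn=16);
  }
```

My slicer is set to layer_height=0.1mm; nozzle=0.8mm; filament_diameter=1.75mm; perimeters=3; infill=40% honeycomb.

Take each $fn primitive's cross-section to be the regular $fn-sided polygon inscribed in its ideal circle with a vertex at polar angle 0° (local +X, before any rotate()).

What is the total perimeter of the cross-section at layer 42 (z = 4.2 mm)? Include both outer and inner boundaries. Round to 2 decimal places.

At z = 4.2 mm: the cylinder: section is a regular 16-gon, circumradius r=3 (perimeter = 2·16·3.000·sin(180°/16) = 18.73 mm); the cube at (9.5, 7.5) (footprint 7×21.5) is included at this height (perimeter 57.00 mm); the r=5.5 cylinder at (-3.5, 2.5) contributes a regular 16-gon of circumradius 5.5 (perimeter = 2·16·5.500·sin(180°/16) = 34.34 mm); the cone at (15.5, 4.5) contributes a regular 16-gon of circumradius 7.329 (interpolated between r1=7.5 and r2=5.5 at t=0.086) (perimeter = 2·16·7.329·sin(180°/16) = 45.75 mm); Taking the union: the regions partially overlap (shared area 42.71 mm²), so the edge portions inside another operand are dropped and the merged outline is re-measured after clipping — boundary = 119.32 mm; (whole slice rotated 70° about Z — lengths, areas and connectivity unchanged). Overall, the cross-section has 2 separate islands. Total boundary length (outer) = 119.32 mm.

119.32 mm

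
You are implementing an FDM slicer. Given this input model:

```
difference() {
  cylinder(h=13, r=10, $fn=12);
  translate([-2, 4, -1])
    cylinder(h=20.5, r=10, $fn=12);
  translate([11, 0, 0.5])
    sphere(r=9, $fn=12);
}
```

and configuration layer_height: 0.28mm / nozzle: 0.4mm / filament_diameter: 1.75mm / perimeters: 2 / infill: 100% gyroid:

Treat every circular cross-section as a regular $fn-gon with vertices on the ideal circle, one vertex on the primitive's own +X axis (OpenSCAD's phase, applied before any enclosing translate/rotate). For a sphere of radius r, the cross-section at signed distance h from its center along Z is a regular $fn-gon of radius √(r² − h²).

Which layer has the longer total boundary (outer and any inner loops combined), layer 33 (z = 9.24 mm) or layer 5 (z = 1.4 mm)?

Layer 33 (z = 9.24): the cylinder: section is a regular 12-gon, circumradius r=10 (perimeter = 2·12·10.000·sin(180°/12) = 62.12 mm); the cylinder at (-2, 4): section is a regular 12-gon, circumradius r=10 (perimeter = 2·12·10.000·sin(180°/12) = 62.12 mm); the r=9 sphere at (11, 0) slices to a regular 12-gon of circumradius 2.148 (√(r²−h²) with h=8.74 from center) (perimeter = 2·12·2.148·sin(180°/12) = 13.34 mm); After the difference (first − rest): starting from the r=10 cylinder, the r=10 cylinder at (-2, 4) partially overlaps it — only the 213.25 mm² overlap (of its 300.00 mm²) is removed, clipping the outline; the r=9 sphere at (11, 0) partially overlaps it — only the 2.11 mm² overlap (of its 13.84 mm²) is removed, clipping the outline — boundary = 62.46 mm. So its perimeter = 62.46 mm. Layer 5 (z = 1.4): the cylinder: section is a regular 12-gon, circumradius r=10 (perimeter = 2·12·10.000·sin(180°/12) = 62.12 mm); the cylinder at (-2, 4): section is a regular 12-gon, circumradius r=10 (perimeter = 2·12·10.000·sin(180°/12) = 62.12 mm); the sphere at (11, 0): section is a regular 12-gon, circumradius = √(r²−h²) = √(9²−0.9²) = 8.955 (perimeter = 2·12·8.955·sin(180°/12) = 55.62 mm); After the difference (first − rest): starting from the r=10 cylinder, the r=10 cylinder at (-2, 4) partially overlaps it — only the 213.25 mm² overlap (of its 300.00 mm²) is removed, clipping the outline; the r=9 sphere at (11, 0) partially overlaps it — only the 36.41 mm² overlap (of its 240.57 mm²) is removed, clipping the outline — boundary = 38.39 mm. So its perimeter = 38.39 mm. Layer 33 is larger (62.46 vs 38.39 mm).

layer 33 (z = 9.24 mm)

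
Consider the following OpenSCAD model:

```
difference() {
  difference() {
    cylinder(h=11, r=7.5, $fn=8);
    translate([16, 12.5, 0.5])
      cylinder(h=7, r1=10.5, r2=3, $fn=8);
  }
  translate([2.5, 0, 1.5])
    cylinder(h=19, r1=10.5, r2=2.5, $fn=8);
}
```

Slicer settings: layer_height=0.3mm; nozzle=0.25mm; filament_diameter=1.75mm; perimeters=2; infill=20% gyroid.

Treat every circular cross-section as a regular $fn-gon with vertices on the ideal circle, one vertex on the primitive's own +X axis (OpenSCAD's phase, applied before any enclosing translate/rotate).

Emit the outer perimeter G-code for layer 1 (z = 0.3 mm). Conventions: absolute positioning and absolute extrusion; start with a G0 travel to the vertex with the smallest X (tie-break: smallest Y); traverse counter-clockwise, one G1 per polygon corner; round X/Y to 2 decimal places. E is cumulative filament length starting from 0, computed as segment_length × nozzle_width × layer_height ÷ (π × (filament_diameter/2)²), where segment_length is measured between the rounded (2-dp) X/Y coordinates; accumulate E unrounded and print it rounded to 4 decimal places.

At z = 0.3 mm: the cylinder: section is a regular 8-gon, circumradius r=7.5; the cone at (16, 12.5) is not intersected at this z (z outside [0.5, 7.5]); Taking the first minus the rest: none of the subtracted shapes is present at this height, so the r=7.5 cylinder is unchanged — 1 connected region; the cone at (2.5, 0) is not intersected at this z (z outside [1.5, 20.5]); Taking the first minus the rest: none of the subtracted shapes is present at this height, so that combined region is unchanged — 1 connected region. The outline is a single polygon with 8 vertices. Extrusion per mm of travel: 0.25 × 0.3 / (π × 0.875²) = 0.031181. Accumulating E over each segment gives final E = 1.4315.

G0 X-7.50 Y0.00 Z0.30
G1 X-5.30 Y-5.30 E0.1789
G1 X0.00 Y-7.50 E0.3579
G1 X5.30 Y-5.30 E0.5368
G1 X7.50 Y0.00 E0.7157
G1 X5.30 Y5.30 E0.8947
G1 X0.00 Y7.50 E1.0736
G1 X-5.30 Y5.30 E1.2525
G1 X-7.50 Y0.00 E1.4315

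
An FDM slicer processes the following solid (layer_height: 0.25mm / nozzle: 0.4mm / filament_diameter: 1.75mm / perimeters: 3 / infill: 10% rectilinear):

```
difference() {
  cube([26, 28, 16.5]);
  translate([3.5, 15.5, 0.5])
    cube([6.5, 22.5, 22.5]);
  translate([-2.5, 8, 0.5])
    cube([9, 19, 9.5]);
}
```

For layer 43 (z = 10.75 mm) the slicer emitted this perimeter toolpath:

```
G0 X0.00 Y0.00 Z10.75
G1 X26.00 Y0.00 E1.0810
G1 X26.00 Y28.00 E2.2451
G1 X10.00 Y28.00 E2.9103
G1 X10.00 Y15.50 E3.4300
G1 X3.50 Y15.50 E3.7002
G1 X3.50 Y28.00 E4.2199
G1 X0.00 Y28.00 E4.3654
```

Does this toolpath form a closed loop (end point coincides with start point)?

Start point (G0): (0.00, 0.00). End point (last G1): the path does not return to the start — open.

no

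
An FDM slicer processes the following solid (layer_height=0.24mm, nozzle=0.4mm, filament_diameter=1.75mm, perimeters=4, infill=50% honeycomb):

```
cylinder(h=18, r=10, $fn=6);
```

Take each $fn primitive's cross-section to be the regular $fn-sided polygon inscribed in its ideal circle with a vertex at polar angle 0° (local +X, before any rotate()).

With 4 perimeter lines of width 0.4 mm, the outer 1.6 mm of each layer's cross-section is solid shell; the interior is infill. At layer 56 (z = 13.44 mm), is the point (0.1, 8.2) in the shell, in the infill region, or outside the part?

shell

At z = 13.44 mm: the r=10 cylinder contributes a regular 6-gon of circumradius 10. Overall, the cross-section is a single solid region. The nearest boundary edge runs (5.00, 8.66)→(-5.00, 8.66); distance from the point to it = 0.46 mm. The point is inside the cross-section, 0.46 mm from the nearest boundary — within the 1.6 mm shell band (4 × 0.4).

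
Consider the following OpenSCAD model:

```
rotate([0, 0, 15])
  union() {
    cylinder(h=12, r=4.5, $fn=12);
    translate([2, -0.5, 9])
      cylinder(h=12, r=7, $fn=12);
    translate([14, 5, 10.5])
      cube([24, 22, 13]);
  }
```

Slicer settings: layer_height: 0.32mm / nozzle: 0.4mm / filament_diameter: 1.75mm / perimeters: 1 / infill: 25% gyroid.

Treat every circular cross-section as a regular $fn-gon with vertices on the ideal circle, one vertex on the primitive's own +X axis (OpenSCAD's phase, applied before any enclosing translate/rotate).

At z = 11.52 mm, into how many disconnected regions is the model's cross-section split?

At z = 11.52 mm: the cylinder: section is a regular 12-gon, circumradius r=4.5; the r=7 cylinder at (2, -0.5) contributes a regular 12-gon of circumradius 7; the cube at (14, 5) (footprint 24×22) is included at this height; Combining (union): the regions partially overlap (shared area 60.75 mm²), so overlapping operands fuse into one piece — 2 connected regions; (whole slice rotated 15° about Z — lengths, areas and connectivity unchanged). The result has 2 disconnected regions.

2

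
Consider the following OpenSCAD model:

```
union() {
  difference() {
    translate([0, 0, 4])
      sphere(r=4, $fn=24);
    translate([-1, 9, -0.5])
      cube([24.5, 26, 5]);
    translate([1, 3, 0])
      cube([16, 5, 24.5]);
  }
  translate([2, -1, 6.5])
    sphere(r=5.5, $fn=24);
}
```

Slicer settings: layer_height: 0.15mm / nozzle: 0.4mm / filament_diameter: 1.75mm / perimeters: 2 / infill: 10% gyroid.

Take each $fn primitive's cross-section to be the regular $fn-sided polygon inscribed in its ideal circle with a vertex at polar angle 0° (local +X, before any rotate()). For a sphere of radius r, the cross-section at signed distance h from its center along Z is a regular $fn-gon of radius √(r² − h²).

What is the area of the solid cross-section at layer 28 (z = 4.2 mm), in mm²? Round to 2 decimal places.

85.40 mm²

At z = 4.2 mm: the r=4 sphere slices to a regular 24-gon of circumradius 3.995 (√(r²−h²) with h=0.2 from center) (area = (24/2)·3.995²·sin(360°/24) = 49.57 mm²); the 24.5×26 cube at (-1, 9) contributes its full rectangle (area 637.00 mm²); the 16×5 cube at (1, 3) contributes its full rectangle (area 80.00 mm²); Subtracting the remaining from the first: starting from the r=4 sphere (49.57 mm²), the 24.5×26 cube at (-1, 9) misses the remaining region (no effect); the 16×5 cube at (1, 3) partially overlaps it — only the 0.80 mm² overlap (of its 80.00 mm²) is removed, clipping the outline — area = 48.77 mm²; the r=5.5 sphere at (2, -1) slices to a regular 24-gon of circumradius 4.996 (√(r²−h²) with h=2.3 from center) (area = (24/2)·4.996²·sin(360°/24) = 77.52 mm²); Taking the union: the regions partially overlap — summed areas 126.29 mm² minus the doubly-counted overlap 40.89 mm² gives 85.40 mm² — area = 85.40 mm². Overall, the cross-section is a single solid region. Net area = 85.40 mm².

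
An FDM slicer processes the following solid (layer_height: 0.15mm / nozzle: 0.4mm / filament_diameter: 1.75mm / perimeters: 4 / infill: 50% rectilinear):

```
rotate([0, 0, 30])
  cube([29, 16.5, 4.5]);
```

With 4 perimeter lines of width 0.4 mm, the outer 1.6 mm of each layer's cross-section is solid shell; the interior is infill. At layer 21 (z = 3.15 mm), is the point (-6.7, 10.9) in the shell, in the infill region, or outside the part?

outside

At z = 3.15 mm: the cube is present — its section is the full 29×16.5 rectangle; (rotated 30° about Z; rotation is an isometry so areas/perimeters/island counts are preserved). Overall, the cross-section is a single solid region. Undo the 30° rotation: the query point maps to (-0.352, 12.790) in the un-rotated model frame. The nearest boundary edge runs (0.00, 16.50)→(0.00, 0.00); distance from the point to it = 0.35 mm. The point is not inside any of the regions above, so it lies outside the cross-section (0.35 mm from the nearest boundary).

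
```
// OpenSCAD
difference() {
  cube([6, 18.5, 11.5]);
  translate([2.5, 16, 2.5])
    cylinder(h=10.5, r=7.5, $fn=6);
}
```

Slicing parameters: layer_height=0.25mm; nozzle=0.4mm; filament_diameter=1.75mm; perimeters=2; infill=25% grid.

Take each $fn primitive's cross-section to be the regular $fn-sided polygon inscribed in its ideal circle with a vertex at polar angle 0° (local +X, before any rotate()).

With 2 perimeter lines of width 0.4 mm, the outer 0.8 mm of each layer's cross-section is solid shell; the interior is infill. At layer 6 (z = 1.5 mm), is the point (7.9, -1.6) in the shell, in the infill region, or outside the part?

At z = 1.5 mm: the cube (footprint 6×18.5) is included at this height; the cylinder at (2.5, 16) is absent (z outside [2.5, 13]); Taking the first minus the rest: none of the subtracted shapes is present at this height, so the 6×18.5 cube is unchanged — 1 connected region. Overall, the cross-section is a single solid region. The nearest boundary edge runs (0.00, 0.00)→(6.00, 0.00); distance from the point to it = 2.48 mm. The point is not inside any of the regions above, so it lies outside the cross-section (2.48 mm from the nearest boundary).

outside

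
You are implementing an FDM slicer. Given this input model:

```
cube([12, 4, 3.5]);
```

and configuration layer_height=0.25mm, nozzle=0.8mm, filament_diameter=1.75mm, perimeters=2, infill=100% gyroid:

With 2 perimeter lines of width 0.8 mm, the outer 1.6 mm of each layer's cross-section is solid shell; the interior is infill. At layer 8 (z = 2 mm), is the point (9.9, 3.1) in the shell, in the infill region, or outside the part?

shell

At z = 2 mm: the 12×4 cube contributes its full rectangle. Overall, the cross-section is a single solid region. The nearest boundary edge runs (12.00, 4.00)→(0.00, 4.00); distance from the point to it = 0.90 mm. The point is inside the cross-section, 0.90 mm from the nearest boundary — within the 1.6 mm shell band (2 × 0.8).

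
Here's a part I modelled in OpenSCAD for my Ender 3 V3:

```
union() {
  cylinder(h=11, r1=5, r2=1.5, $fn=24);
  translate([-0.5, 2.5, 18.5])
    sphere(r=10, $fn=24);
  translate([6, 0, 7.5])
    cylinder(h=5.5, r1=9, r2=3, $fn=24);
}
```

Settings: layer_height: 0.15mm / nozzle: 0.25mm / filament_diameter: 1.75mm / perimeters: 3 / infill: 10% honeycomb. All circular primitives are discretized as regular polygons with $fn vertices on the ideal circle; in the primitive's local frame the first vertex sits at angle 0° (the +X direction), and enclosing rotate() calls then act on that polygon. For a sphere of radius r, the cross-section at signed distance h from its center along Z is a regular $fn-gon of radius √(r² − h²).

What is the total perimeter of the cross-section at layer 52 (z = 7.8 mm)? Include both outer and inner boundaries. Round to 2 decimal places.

At z = 7.8 mm: the cone: at t=0.709 of its height the radius interpolates to r₁+(r₂−r₁)t = 2.518, giving a regular 24-gon of that circumradius (perimeter = 2·24·2.518·sin(180°/24) = 15.78 mm); the sphere at (-0.5, 2.5) is absent (|z−center|=10.700 > r=10); the cone at (6, 0) (r1=9→r2=3) has section circumradius 8.673 here — a regular 24-gon (perimeter = 2·24·8.673·sin(180°/24) = 54.34 mm); Merging all regions: the cone lies entirely inside the cone at (6, 0), so the union is just the cone at (6, 0) — boundary = 54.34 mm. Overall, the cross-section is a single solid region. Total boundary length (outer) = 54.34 mm.

54.34 mm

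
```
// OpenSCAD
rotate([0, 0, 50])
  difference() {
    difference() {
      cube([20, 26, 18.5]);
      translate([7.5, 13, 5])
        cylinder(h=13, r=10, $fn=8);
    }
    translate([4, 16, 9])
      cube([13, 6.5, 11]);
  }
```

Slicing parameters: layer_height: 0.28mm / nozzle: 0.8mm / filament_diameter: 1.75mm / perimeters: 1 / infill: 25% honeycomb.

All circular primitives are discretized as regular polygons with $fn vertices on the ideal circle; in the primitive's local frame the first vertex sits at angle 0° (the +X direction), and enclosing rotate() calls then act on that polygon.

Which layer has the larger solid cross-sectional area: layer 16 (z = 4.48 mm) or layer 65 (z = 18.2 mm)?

Layer 16 (z = 4.48): the cube is present — its section is the full 20×26 rectangle (area 520.00 mm²); the cylinder at (7.5, 13) is not intersected at this z (z outside [5, 18]); After the difference (first − rest): none of the subtracted shapes is present at this height, so the 20×26 cube is unchanged — area = 520.00 mm²; the cube at (4, 16) is not intersected at this z (z outside [9, 20]); Taking the first minus the rest: none of the subtracted shapes is present at this height, so that combined region is unchanged — area = 520.00 mm²; (whole slice rotated 50° about Z — lengths, areas and connectivity unchanged). So its area = 520.00 mm². Layer 65 (z = 18.2): the cube (footprint 20×26) is included at this height (area 520.00 mm²); the cylinder at (7.5, 13) is not intersected at this z (z outside [5, 18]); Subtracting the remaining from the first: none of the subtracted shapes is present at this height, so the 20×26 cube is unchanged — area = 520.00 mm²; the cube at (4, 16) is present — its section is the full 13×6.5 rectangle (area 84.50 mm²); After the difference (first − rest): starting from the result so far (520.00 mm²), the 13×6.5 cube at (4, 16) lies wholly inside it (removes its full 84.50 mm² and its 39.00 mm outline becomes a hole wall) — area = 435.50 mm²; (rotated 50° about Z; rotation is an isometry so areas/perimeters/island counts are preserved). So its area = 435.50 mm². Layer 16 is larger (520.00 vs 435.50 mm²).

layer 16 (z = 4.48 mm)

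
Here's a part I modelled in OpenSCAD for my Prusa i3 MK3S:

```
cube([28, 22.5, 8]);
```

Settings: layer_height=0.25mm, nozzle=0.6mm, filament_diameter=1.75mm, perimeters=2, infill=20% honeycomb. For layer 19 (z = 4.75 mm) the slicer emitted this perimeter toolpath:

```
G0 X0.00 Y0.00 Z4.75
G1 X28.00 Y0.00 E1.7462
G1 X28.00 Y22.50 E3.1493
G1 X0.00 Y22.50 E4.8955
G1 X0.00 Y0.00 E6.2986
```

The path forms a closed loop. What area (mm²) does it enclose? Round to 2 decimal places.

Apply the shoelace formula to the sequence of (X, Y) vertices; enclosed area = 630.00 mm².

630.00 mm²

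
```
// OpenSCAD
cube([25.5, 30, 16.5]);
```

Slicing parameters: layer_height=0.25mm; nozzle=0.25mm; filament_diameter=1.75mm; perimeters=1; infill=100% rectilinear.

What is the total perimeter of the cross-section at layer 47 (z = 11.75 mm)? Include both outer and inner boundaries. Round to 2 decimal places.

111.00 mm

At z = 11.75 mm: the cube (footprint 25.5×30) is included at this height (perimeter 111.00 mm). Overall, the cross-section is a single solid region. Total boundary length (outer) = 111.00 mm.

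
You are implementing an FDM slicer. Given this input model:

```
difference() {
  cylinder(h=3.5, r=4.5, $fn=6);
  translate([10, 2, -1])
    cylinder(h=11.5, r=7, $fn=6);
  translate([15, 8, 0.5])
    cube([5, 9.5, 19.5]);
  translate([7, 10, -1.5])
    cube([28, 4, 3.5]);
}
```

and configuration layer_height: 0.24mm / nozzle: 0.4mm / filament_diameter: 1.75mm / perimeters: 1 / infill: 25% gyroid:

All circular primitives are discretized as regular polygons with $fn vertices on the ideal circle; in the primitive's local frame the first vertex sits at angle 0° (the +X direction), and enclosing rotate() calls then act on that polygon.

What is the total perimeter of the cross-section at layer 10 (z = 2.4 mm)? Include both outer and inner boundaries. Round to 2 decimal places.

27.00 mm

At z = 2.4 mm: the r=4.5 cylinder gives a regular 6-gon of circumradius 4.5 (constant along its height) (perimeter = 2·6·4.500·sin(180°/6) = 27.00 mm); the cylinder at (10, 2): section is a regular 6-gon, circumradius r=7 (perimeter = 2·6·7.000·sin(180°/6) = 42.00 mm); the 5×9.5 cube at (15, 8) contributes its full rectangle (perimeter 29.00 mm); the cube at (7, 10) is absent (z outside [-1.5, 2]); Subtracting the remaining from the first: starting from the r=4.5 cylinder, the r=7 cylinder at (10, 2) partially overlaps it — only the 0.79 mm² overlap (of its 127.31 mm²) is removed, clipping the outline; the 5×9.5 cube at (15, 8) misses the remaining region (no effect) — boundary = 27.00 mm. Overall, the cross-section is a single solid region. Total boundary length (outer) = 27.00 mm.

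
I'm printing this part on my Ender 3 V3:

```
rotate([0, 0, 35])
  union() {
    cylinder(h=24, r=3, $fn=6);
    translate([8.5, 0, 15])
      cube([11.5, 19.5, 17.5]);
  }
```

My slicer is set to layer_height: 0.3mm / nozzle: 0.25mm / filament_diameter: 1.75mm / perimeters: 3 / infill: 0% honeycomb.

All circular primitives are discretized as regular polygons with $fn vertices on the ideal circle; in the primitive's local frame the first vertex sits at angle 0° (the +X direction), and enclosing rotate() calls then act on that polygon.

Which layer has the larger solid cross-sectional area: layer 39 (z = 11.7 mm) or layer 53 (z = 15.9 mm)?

Layer 39 (z = 11.7): the cylinder: section is a regular 6-gon, circumradius r=3 (area = (6/2)·3.000²·sin(360°/6) = 23.38 mm²); the cube at (8.5, 0) is not intersected at this z (z outside [15, 32.5]); Combining (union): only the r=3 cylinder is present, so the union is just that shape — area = 23.38 mm²; (rotated 35° about Z; rotation is an isometry so areas/perimeters/island counts are preserved). So its area = 23.38 mm². Layer 53 (z = 15.9): the r=3 cylinder gives a regular 6-gon of circumradius 3 (constant along its height) (area = (6/2)·3.000²·sin(360°/6) = 23.38 mm²); the cube at (8.5, 0) is present — its section is the full 11.5×19.5 rectangle (area 224.25 mm²); Merging all regions: the 2 present regions are separate (no shared area or edge), so areas and boundary lengths simply add and each stays a separate island — area = 247.63 mm²; (whole slice rotated 35° about Z — lengths, areas and connectivity unchanged). So its area = 247.63 mm². Layer 53 is larger (247.63 vs 23.38 mm²).

layer 53 (z = 15.9 mm)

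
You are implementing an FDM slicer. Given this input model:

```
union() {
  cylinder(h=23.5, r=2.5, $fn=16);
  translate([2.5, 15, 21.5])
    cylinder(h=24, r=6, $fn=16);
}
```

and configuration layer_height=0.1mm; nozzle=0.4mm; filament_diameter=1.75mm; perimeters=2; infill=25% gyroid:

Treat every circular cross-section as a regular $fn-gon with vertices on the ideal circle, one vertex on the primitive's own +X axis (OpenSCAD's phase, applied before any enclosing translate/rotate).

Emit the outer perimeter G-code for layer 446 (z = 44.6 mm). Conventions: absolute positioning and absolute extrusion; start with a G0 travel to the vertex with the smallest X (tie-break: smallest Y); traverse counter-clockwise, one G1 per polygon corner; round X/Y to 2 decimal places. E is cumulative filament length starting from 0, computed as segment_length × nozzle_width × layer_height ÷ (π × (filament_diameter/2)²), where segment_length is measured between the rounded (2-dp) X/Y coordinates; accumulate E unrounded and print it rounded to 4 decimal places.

At z = 44.6 mm: the cylinder is not intersected at this z (z outside [0, 23.5]); the cylinder at (2.5, 15): section is a regular 16-gon, circumradius r=6; Merging all regions: only the r=6 cylinder at (2.5, 15) is present, so the union is just that shape — 1 connected region. The outline is a single polygon with 16 vertices. Extrusion per mm of travel: 0.4 × 0.1 / (π × 0.875²) = 0.016630. Accumulating E over each segment gives final E = 0.6227.

G0 X-3.50 Y15.00 Z44.60
G1 X-3.04 Y12.70 E0.0390
G1 X-1.74 Y10.76 E0.0778
G1 X0.20 Y9.46 E0.1167
G1 X2.50 Y9.00 E0.1557
G1 X4.80 Y9.46 E0.1947
G1 X6.74 Y10.76 E0.2335
G1 X8.04 Y12.70 E0.2724
G1 X8.50 Y15.00 E0.3114
G1 X8.04 Y17.30 E0.3504
G1 X6.74 Y19.24 E0.3892
G1 X4.80 Y20.54 E0.4280
G1 X2.50 Y21.00 E0.4671
G1 X0.20 Y20.54 E0.5061
G1 X-1.74 Y19.24 E0.5449
G1 X-3.04 Y17.30 E0.5837
G1 X-3.50 Y15.00 E0.6227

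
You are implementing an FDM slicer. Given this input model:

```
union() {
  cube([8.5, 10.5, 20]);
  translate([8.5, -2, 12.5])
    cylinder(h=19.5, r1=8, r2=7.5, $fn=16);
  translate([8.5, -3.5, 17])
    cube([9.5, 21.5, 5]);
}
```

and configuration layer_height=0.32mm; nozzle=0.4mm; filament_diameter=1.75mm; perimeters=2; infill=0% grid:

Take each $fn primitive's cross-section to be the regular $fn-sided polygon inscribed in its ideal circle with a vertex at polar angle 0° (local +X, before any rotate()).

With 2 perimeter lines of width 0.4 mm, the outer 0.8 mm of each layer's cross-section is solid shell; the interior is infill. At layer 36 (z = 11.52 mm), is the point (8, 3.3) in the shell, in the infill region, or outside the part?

shell

At z = 11.52 mm: the cube is present — its section is the full 8.5×10.5 rectangle; the cone at (8.5, -2) is absent (z outside [12.5, 32]); the cube at (8.5, -3.5) does not reach this height (z outside [17, 22]); Combining (union): only the 8.5×10.5 cube is present, so the union is just that shape — 1 connected region. Overall, the cross-section is a single solid region. The nearest boundary edge runs (8.50, 0.00)→(8.50, 10.50); distance from the point to it = 0.50 mm. The point is inside the cross-section, 0.50 mm from the nearest boundary — within the 0.8 mm shell band (2 × 0.4).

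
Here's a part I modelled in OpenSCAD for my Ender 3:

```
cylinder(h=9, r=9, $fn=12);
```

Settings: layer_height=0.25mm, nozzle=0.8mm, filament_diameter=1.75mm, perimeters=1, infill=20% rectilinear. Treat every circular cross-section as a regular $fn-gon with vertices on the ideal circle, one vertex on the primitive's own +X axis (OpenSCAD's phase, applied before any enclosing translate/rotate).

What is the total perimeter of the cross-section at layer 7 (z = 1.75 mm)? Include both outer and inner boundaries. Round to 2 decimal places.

55.90 mm

At z = 1.75 mm: the cylinder: section is a regular 12-gon, circumradius r=9 (perimeter = 2·12·9.000·sin(180°/12) = 55.90 mm). Overall, the cross-section is a single solid region. Total boundary length (outer) = 55.90 mm.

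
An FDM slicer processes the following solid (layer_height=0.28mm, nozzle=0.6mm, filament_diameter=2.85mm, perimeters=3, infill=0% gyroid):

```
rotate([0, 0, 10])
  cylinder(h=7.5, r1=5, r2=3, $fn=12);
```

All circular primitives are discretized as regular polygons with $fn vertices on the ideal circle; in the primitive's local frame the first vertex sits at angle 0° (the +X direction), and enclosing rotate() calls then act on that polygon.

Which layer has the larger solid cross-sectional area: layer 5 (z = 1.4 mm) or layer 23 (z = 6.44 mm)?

Layer 5 (z = 1.4): the cone: at t=0.187 of its height the radius interpolates to r₁+(r₂−r₁)t = 4.627, giving a regular 12-gon of that circumradius (area = (12/2)·4.627²·sin(360°/12) = 64.22 mm²); (whole slice rotated 10° about Z — lengths, areas and connectivity unchanged). So its area = 64.22 mm². Layer 23 (z = 6.44): the cone: at t=0.859 of its height the radius interpolates to r₁+(r₂−r₁)t = 3.283, giving a regular 12-gon of that circumradius (area = (12/2)·3.283²·sin(360°/12) = 32.33 mm²); (rotated 10° about Z; rotation is an isometry so areas/perimeters/island counts are preserved). So its area = 32.33 mm². Layer 5 is larger (64.22 vs 32.33 mm²).

layer 5 (z = 1.4 mm)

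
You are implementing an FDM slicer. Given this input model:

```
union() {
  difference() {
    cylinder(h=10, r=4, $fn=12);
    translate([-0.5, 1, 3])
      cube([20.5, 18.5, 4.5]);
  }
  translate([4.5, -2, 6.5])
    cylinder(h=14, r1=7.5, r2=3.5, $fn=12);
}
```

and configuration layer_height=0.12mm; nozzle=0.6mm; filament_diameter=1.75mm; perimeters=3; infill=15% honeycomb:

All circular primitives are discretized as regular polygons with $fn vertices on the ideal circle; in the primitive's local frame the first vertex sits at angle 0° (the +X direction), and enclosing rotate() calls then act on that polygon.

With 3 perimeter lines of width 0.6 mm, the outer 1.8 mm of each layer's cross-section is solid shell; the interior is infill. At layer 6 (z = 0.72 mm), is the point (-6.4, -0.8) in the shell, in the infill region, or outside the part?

At z = 0.72 mm: the r=4 cylinder contributes a regular 12-gon of circumradius 4; the cube at (-0.5, 1) does not reach this height (z outside [3, 7.5]); Taking the first minus the rest: none of the subtracted shapes is present at this height, so the r=4 cylinder is unchanged — 1 connected region; the cone at (4.5, -2) is absent (z outside [6.5, 20.5]); Combining (union): only that combined region is present, so the union is just that shape — 1 connected region. Overall, the cross-section is a single solid region. The nearest boundary edge runs (-4.00, 0.00)→(-3.46, -2.00); distance from the point to it = 2.53 mm. The point is not inside any of the regions above, so it lies outside the cross-section (2.53 mm from the nearest boundary).

outside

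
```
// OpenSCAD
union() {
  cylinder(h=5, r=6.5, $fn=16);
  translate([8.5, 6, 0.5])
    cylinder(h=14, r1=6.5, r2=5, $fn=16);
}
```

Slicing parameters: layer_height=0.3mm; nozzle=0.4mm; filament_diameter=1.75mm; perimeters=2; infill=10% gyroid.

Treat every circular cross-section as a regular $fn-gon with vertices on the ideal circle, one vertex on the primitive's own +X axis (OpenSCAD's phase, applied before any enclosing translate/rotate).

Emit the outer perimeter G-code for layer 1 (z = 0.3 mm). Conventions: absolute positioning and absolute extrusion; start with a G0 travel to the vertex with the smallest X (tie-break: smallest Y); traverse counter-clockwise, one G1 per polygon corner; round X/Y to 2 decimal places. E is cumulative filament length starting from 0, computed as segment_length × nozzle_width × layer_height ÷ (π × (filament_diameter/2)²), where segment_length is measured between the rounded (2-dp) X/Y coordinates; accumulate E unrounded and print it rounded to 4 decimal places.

At z = 0.3 mm: the r=6.5 cylinder contributes a regular 16-gon of circumradius 6.5; the cone at (8.5, 6) is not intersected at this z (z outside [0.5, 14.5]); Combining (union): only the r=6.5 cylinder is present, so the union is just that shape — 1 connected region. The outline is a single polygon with 16 vertices. Extrusion per mm of travel: 0.4 × 0.3 / (π × 0.875²) = 0.049890. Accumulating E over each segment gives final E = 2.0257.

G0 X-6.50 Y0.00 Z0.30
G1 X-6.01 Y-2.49 E0.1266
G1 X-4.60 Y-4.60 E0.2532
G1 X-2.49 Y-6.01 E0.3798
G1 X0.00 Y-6.50 E0.5064
G1 X2.49 Y-6.01 E0.6330
G1 X4.60 Y-4.60 E0.7597
G1 X6.01 Y-2.49 E0.8863
G1 X6.50 Y0.00 E1.0129
G1 X6.01 Y2.49 E1.1395
G1 X4.60 Y4.60 E1.2661
G1 X2.49 Y6.01 E1.3927
G1 X0.00 Y6.50 E1.5193
G1 X-2.49 Y6.01 E1.6459
G1 X-4.60 Y4.60 E1.7725
G1 X-6.01 Y2.49 E1.8991
G1 X-6.50 Y0.00 E2.0257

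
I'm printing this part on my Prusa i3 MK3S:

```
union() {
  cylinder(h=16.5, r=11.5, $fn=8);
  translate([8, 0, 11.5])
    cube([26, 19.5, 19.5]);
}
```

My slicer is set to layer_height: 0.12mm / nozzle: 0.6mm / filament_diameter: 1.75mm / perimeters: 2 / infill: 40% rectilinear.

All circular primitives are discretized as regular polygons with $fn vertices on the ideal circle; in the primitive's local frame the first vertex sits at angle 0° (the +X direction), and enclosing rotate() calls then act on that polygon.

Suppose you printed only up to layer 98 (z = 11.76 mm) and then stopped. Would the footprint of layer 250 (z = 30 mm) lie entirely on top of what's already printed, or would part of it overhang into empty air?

Compare the two slices. At z = 11.76: the r=11.5 cylinder contributes a regular 8-gon of circumradius 11.5 (area = (8/2)·11.500²·sin(360°/8) = 374.06 mm²); the cube at (8, 0) is present — its section is the full 26×19.5 rectangle (area 507.00 mm²); Merging all regions: the regions partially overlap — summed areas 881.06 mm² minus the doubly-counted overlap 14.77 mm² gives 866.29 mm² — area = 866.29 mm². At z = 30: the cylinder does not reach this height (z outside [0, 16.5]); the 26×19.5 cube at (8, 0) contributes its full rectangle (area 507.00 mm²); Combining (union): only the 26×19.5 cube at (8, 0) is present, so the union is just that shape — area = 507.00 mm². Checking containment: the cross-section at z = 30 is a subset of the cross-section at z = 11.76.

entirely on top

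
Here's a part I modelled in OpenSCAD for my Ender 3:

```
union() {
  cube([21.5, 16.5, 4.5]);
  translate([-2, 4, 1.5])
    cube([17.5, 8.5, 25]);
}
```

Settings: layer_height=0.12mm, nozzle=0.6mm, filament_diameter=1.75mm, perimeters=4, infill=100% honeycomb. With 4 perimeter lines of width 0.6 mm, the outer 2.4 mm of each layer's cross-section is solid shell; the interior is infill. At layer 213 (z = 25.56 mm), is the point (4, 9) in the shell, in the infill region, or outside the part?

At z = 25.56 mm: the cube does not reach this height (z outside [0, 4.5]); the 17.5×8.5 cube at (-2, 4) contributes its full rectangle; Taking the union: only the 17.5×8.5 cube at (-2, 4) is present, so the union is just that shape — 1 connected region. Overall, the cross-section is a single solid region. The nearest boundary edge runs (15.50, 12.50)→(-2.00, 12.50); distance from the point to it = 3.50 mm. The point is inside the cross-section and 3.50 mm from the nearest boundary — more than the 2.4 mm shell width (4 × 0.6), so it's in the infill interior.

infill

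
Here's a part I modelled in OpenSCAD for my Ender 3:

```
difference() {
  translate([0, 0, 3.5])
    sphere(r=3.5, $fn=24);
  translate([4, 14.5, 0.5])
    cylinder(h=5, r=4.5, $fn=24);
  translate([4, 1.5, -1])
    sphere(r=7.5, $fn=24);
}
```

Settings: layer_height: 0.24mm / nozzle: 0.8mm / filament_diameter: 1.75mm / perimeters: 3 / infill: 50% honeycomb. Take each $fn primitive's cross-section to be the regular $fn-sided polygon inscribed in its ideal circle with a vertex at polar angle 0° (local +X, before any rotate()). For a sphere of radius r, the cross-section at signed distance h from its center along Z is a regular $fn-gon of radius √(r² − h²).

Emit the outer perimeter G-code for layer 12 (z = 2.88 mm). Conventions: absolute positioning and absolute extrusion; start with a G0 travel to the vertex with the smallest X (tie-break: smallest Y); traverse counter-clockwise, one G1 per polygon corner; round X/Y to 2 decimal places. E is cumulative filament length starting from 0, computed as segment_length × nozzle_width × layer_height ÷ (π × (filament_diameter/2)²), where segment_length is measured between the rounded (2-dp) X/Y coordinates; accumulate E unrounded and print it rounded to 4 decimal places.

At z = 2.88 mm: the r=3.5 sphere slices to a regular 24-gon of circumradius 3.445 (√(r²−h²) with h=0.62 from center); the cylinder at (4, 14.5): section is a regular 24-gon, circumradius r=4.5; the sphere at (4, 1.5): section is a regular 24-gon, circumradius = √(r²−h²) = √(7.5²−3.88²) = 6.418; After the difference (first − rest): starting from the r=3.5 sphere, the r=4.5 cylinder at (4, 14.5) misses the remaining region (no effect); the r=7.5 sphere at (4, 1.5) partially overlaps it — only the 30.51 mm² overlap (of its 127.95 mm²) is removed, clipping the outline — 1 connected region. The outline is a single polygon with 15 vertices. Extrusion per mm of travel: 0.8 × 0.24 / (π × 0.875²) = 0.079824. Accumulating E over each segment gives final E = 1.2008.

G0 X-3.44 Y0.00 Z2.88
G1 X-3.33 Y-0.89 E0.0716
G1 X-2.98 Y-1.72 E0.1435
G1 X-2.44 Y-2.44 E0.2153
G1 X-1.72 Y-2.98 E0.2872
G1 X-0.89 Y-3.33 E0.3591
G1 X-0.01 Y-3.44 E0.4299
G1 X-0.54 Y-3.04 E0.4829
G1 X-1.56 Y-1.71 E0.6167
G1 X-2.20 Y-0.16 E0.7505
G1 X-2.42 Y1.50 E0.8842
G1 X-2.28 Y2.56 E0.9695
G1 X-2.44 Y2.44 E0.9855
G1 X-2.98 Y1.72 E1.0573
G1 X-3.33 Y0.89 E1.1293
G1 X-3.44 Y0.00 E1.2008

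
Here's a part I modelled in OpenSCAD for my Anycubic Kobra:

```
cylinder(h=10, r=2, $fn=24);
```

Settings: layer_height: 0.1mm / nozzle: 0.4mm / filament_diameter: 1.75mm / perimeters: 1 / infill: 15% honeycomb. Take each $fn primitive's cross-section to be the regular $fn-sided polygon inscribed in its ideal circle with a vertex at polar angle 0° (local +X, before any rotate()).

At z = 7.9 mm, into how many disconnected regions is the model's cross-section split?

At z = 7.9 mm: the r=2 cylinder contributes a regular 24-gon of circumradius 2. The result has 1 disconnected region.

1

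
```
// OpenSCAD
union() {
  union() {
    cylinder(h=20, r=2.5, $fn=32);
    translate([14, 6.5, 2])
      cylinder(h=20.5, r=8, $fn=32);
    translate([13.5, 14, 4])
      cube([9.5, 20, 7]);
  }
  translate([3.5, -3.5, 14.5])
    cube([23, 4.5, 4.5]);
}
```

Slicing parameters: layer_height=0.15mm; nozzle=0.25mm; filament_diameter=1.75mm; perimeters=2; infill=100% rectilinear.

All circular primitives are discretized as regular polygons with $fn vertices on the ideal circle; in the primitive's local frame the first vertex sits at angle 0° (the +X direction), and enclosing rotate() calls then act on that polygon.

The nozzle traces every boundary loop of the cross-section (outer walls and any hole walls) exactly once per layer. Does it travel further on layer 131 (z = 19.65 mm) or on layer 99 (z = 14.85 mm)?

Layer 131 (z = 19.65): the r=2.5 cylinder contributes a regular 32-gon of circumradius 2.5 (perimeter = 2·32·2.500·sin(180°/32) = 15.68 mm); the r=8 cylinder at (14, 6.5) contributes a regular 32-gon of circumradius 8 (perimeter = 2·32·8.000·sin(180°/32) = 50.18 mm); the cube at (13.5, 14) does not reach this height (z outside [4, 11]); Combining (union): the 2 present regions are separate (no shared area or edge), so areas and boundary lengths simply add and each stays a separate island — boundary = 65.87 mm; the cube at (3.5, -3.5) is not intersected at this z (z outside [14.5, 19]); Merging all regions: only the result so far is present, so the union is just that shape — boundary = 65.87 mm. So its perimeter = 65.87 mm. Layer 99 (z = 14.85): the cylinder: section is a regular 32-gon, circumradius r=2.5 (perimeter = 2·32·2.500·sin(180°/32) = 15.68 mm); the cylinder at (14, 6.5): section is a regular 32-gon, circumradius r=8 (perimeter = 2·32·8.000·sin(180°/32) = 50.18 mm); the cube at (13.5, 14) is absent (z outside [4, 11]); Taking the union: the 2 present regions are separate (no shared area or edge), so areas and boundary lengths simply add and each stays a separate island — boundary = 65.87 mm; the 23×4.5 cube at (3.5, -3.5) contributes its full rectangle (perimeter 55.00 mm); Taking the union: the regions partially overlap (shared area 19.74 mm²), so the edge portions inside another operand are dropped and the merged outline is re-measured after clipping — boundary = 96.34 mm. So its perimeter = 96.34 mm. Layer 99 is larger (96.34 vs 65.87 mm).

layer 99 (z = 14.85 mm)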